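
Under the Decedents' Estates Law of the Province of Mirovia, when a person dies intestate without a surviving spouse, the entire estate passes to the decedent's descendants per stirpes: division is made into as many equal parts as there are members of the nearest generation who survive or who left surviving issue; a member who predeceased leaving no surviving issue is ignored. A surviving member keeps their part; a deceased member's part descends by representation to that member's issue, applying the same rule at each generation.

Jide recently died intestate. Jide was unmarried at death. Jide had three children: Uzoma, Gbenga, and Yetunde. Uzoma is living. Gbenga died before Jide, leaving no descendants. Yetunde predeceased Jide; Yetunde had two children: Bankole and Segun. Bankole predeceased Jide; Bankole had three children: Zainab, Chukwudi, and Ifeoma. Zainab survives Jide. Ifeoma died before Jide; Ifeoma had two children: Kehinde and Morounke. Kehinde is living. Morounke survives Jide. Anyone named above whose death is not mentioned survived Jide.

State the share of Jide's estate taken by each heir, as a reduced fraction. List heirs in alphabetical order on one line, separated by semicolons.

There is no surviving spouse, so the entire estate passes to Jide's descendants per stirpes.
Gbenga left no surviving issue, so that branch lapses and is disregarded.
The estate is divided into 2 equal shares of 1/2 among Uzoma, Yetunde.
Uzoma is living and takes 1/2.
Yetunde predeceased; the 1/2 allotted to Yetunde's branch passes to Yetunde's issue by representation.
The 1/2 is divided into 2 equal shares of 1/4 among Bankole, Segun.
Bankole predeceased; the 1/4 allotted to Bankole's branch passes to Bankole's issue by representation.
The 1/4 is divided into 3 equal shares of 1/12 among Zainab, Chukwudi, Ifeoma.
Zainab is living and takes 1/12.
Chukwudi is living and takes 1/12.
Ifeoma predeceased; the 1/12 allotted to Ifeoma's branch passes to Ifeoma's issue by representation.
The 1/12 is divided into 2 equal shares of 1/24 among Kehinde, Morounke.
Kehinde is living and takes 1/24.
Morounke is living and takes 1/24.
Segun is living and takes 1/4.

Chukwudi 1/12; Kehinde 1/24; Morounke 1/24; Segun 1/4; Uzoma 1/2; Zainab 1/12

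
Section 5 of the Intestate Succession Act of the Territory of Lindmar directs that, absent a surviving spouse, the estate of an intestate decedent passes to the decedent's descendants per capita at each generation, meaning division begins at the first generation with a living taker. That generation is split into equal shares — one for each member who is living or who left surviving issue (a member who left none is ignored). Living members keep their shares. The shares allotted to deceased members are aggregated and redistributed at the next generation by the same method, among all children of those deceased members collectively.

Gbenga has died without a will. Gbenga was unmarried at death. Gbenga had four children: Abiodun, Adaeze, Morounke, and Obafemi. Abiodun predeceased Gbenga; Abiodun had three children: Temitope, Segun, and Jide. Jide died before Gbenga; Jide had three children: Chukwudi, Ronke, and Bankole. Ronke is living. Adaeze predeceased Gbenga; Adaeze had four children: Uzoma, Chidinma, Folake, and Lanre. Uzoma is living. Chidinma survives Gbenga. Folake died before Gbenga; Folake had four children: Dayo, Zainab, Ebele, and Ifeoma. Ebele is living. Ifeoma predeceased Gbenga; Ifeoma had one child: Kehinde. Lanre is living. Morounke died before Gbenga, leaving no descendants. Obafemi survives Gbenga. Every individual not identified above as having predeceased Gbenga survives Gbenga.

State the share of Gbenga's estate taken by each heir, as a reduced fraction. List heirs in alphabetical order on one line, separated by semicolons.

There is no surviving spouse, so the entire estate passes to Gbenga's descendants per capita at each generation.
At generation 1 (Abiodun, Adaeze, Obafemi) there are 3 shares of (1)/3 = 1/3 each.
Living: Obafemi — each takes 1/3.
Deceased: Abiodun and Adaeze. Their combined 2/3 is pooled and carried to generation 2.
At generation 2 (Temitope, Segun, Jide, Uzoma, Chidinma, Folake, Lanre) there are 7 shares of (2/3)/7 = 2/21 each.
Living: Temitope, Segun, Uzoma, Chidinma, and Lanre — each takes 2/21.
Deceased: Jide and Folake. Their combined 4/21 is pooled and carried to generation 3.
At generation 3 (Chukwudi, Ronke, Bankole, Dayo, Zainab, Ebele, Ifeoma) there are 7 shares of (4/21)/7 = 4/147 each.
Living: Chukwudi, Ronke, Bankole, Dayo, Zainab, and Ebele — each takes 4/147.
Deceased: Ifeoma. That 4/147 share is carried to generation 4.
At generation 4 (Kehinde) there are 1 shares of (4/147)/1 = 4/147 each.
Living: Kehinde — each takes 4/147.

Bankole 4/147; Chidinma 2/21; Chukwudi 4/147; Dayo 4/147; Ebele 4/147; Kehinde 4/147; Lanre 2/21; Obafemi 1/3; Ronke 4/147; Segun 2/21; Temitope 2/21; Uzoma 2/21; Zainab 4/147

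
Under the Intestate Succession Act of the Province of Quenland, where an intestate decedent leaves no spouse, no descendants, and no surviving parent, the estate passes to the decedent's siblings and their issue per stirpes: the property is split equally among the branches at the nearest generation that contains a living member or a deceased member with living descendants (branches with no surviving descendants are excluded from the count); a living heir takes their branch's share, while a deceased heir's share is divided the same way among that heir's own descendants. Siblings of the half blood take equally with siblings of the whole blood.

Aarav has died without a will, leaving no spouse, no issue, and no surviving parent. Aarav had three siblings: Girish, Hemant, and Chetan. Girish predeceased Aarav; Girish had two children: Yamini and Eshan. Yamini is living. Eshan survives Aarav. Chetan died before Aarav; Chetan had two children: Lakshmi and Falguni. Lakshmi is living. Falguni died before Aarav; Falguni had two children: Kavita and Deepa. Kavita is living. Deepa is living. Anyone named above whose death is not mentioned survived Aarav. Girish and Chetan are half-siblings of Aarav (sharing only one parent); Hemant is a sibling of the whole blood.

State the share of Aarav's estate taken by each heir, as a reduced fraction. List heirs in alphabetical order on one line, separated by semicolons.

Deepa 1/12; Eshan 1/6; Hemant 1/3; Kavita 1/12; Lakshmi 1/6; Yamini 1/6

No spouse, descendants, or parent survives, so the estate passes to Aarav's siblings per stirpes.
Half-blood and whole-blood siblings take equally under the stated rule.
The estate is divided into 3 equal shares of 1/3 among Girish, Hemant, Chetan.
Girish predeceased; the 1/3 allotted to Girish's branch passes to Girish's issue by representation.
The 1/3 is divided into 2 equal shares of 1/6 among Yamini, Eshan.
Yamini is living and takes 1/6.
Eshan is living and takes 1/6.
Hemant is living and takes 1/3.
Chetan predeceased; the 1/3 allotted to Chetan's branch passes to Chetan's issue by representation.
The 1/3 is divided into 2 equal shares of 1/6 among Lakshmi, Falguni.
Lakshmi is living and takes 1/6.
Falguni predeceased; the 1/6 allotted to Falguni's branch passes to Falguni's issue by representation.
The 1/6 is divided into 2 equal shares of 1/12 among Kavita, Deepa.
Kavita is living and takes 1/12.
Deepa is living and takes 1/12.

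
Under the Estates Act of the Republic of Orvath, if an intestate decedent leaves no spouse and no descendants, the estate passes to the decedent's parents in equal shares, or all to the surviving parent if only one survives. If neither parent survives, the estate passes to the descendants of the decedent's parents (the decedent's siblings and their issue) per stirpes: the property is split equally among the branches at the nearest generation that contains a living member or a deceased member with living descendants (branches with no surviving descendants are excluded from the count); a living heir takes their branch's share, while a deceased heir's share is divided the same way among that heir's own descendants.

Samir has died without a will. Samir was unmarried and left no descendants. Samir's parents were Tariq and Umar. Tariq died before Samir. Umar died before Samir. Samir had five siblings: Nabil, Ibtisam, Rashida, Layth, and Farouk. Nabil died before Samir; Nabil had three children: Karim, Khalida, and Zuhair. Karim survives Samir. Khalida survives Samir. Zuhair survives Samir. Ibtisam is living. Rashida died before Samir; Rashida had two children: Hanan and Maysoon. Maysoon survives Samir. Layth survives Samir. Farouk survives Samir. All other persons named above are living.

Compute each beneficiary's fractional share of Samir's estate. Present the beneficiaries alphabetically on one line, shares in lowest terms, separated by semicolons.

Farouk 1/5; Hanan 1/10; Ibtisam 1/5; Karim 1/15; Khalida 1/15; Layth 1/5; Maysoon 1/10; Zuhair 1/15

Neither parent survives and there are no descendants, so the estate passes to Samir's siblings and their issue per stirpes.
The estate is divided into 5 equal shares of 1/5 among Nabil, Ibtisam, Rashida, Layth, Farouk.
Nabil predeceased; the 1/5 allotted to Nabil's branch passes to Nabil's issue by representation.
The 1/5 is divided into 3 equal shares of 1/15 among Karim, Khalida, Zuhair.
Karim is living and takes 1/15.
Khalida is living and takes 1/15.
Zuhair is living and takes 1/15.
Ibtisam is living and takes 1/5.
Rashida predeceased; the 1/5 allotted to Rashida's branch passes to Rashida's issue by representation.
The 1/5 is divided into 2 equal shares of 1/10 among Hanan, Maysoon.
Hanan is living and takes 1/10.
Maysoon is living and takes 1/10.
Layth is living and takes 1/5.
Farouk is living and takes 1/5.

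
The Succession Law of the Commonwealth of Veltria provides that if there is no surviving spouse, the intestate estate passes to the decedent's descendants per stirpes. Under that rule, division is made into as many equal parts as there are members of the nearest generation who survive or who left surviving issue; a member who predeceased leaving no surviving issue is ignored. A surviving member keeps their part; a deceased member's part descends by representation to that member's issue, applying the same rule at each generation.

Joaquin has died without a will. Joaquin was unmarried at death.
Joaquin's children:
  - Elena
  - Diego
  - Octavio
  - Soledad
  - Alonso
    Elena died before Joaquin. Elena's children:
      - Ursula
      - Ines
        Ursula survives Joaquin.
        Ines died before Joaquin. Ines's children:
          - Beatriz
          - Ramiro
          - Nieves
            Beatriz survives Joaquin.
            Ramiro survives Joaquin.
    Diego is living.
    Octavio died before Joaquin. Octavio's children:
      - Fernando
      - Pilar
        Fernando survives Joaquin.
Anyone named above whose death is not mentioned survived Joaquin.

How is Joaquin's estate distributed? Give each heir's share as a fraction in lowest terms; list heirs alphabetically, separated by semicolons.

Alonso 1/5; Beatriz 1/30; Diego 1/5; Fernando 1/10; Nieves 1/30; Pilar 1/10; Ramiro 1/30; Soledad 1/5; Ursula 1/10

There is no surviving spouse, so the entire estate passes to Joaquin's descendants per stirpes.
The estate is divided into 5 equal shares of 1/5 among Elena, Diego, Octavio, Soledad, Alonso.
Elena predeceased; the 1/5 allotted to Elena's branch passes to Elena's issue by representation.
The 1/5 is divided into 2 equal shares of 1/10 among Ursula, Ines.
Ursula is living and takes 1/10.
Ines predeceased; the 1/10 allotted to Ines's branch passes to Ines's issue by representation.
The 1/10 is divided into 3 equal shares of 1/30 among Beatriz, Ramiro, Nieves.
Beatriz is living and takes 1/30.
Ramiro is living and takes 1/30.
Nieves is living and takes 1/30.
Diego is living and takes 1/5.
Octavio predeceased; the 1/5 allotted to Octavio's branch passes to Octavio's issue by representation.
The 1/5 is divided into 2 equal shares of 1/10 among Fernando, Pilar.
Fernando is living and takes 1/10.
Pilar is living and takes 1/10.
Soledad is living and takes 1/5.
Alonso is living and takes 1/5.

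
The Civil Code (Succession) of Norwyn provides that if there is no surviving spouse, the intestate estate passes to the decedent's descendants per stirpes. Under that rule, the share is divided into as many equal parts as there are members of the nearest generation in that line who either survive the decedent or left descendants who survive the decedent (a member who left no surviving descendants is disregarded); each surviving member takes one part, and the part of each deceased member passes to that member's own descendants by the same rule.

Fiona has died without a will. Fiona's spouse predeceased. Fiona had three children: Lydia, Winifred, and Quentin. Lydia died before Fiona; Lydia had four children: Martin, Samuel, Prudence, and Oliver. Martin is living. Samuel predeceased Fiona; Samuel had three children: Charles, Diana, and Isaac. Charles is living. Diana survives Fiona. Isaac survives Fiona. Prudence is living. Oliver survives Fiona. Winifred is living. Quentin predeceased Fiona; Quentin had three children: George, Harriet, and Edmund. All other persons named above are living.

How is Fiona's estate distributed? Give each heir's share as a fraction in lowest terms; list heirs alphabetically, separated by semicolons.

There is no surviving spouse, so the entire estate passes to Fiona's descendants per stirpes.
The estate is divided into 3 equal shares of 1/3 among Lydia, Winifred, Quentin.
Lydia predeceased; the 1/3 allotted to Lydia's branch passes to Lydia's issue by representation.
The 1/3 is divided into 4 equal shares of 1/12 among Martin, Samuel, Prudence, Oliver.
Martin is living and takes 1/12.
Samuel predeceased; the 1/12 allotted to Samuel's branch passes to Samuel's issue by representation.
The 1/12 is divided into 3 equal shares of 1/36 among Charles, Diana, Isaac.
Charles is living and takes 1/36.
Diana is living and takes 1/36.
Isaac is living and takes 1/36.
Prudence is living and takes 1/12.
Oliver is living and takes 1/12.
Winifred is living and takes 1/3.
Quentin predeceased; the 1/3 allotted to Quentin's branch passes to Quentin's issue by representation.
The 1/3 is divided into 3 equal shares of 1/9 among George, Harriet, Edmund.
George is living and takes 1/9.
Harriet is living and takes 1/9.
Edmund is living and takes 1/9.

Charles 1/36; Diana 1/36; Edmund 1/9; George 1/9; Harriet 1/9; Isaac 1/36; Martin 1/12; Oliver 1/12; Prudence 1/12; Winifred 1/3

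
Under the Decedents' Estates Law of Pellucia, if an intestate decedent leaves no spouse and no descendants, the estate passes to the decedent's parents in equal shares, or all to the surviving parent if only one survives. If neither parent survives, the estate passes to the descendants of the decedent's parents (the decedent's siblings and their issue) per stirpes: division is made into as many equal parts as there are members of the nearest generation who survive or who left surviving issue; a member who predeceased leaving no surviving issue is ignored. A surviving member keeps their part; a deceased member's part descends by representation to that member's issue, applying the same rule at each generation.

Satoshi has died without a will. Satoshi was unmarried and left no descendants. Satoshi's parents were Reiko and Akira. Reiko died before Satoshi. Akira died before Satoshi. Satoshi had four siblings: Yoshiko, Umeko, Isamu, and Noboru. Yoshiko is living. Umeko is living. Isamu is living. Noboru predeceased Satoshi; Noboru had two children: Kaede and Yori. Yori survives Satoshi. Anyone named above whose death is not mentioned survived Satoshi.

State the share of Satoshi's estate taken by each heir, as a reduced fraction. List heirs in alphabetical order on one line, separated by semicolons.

Isamu 1/4; Kaede 1/8; Umeko 1/4; Yori 1/8; Yoshiko 1/4

Neither parent survives and there are no descendants, so the estate passes to Satoshi's siblings and their issue per stirpes.
The estate is divided into 4 equal shares of 1/4 among Yoshiko, Umeko, Isamu, Noboru.
Yoshiko is living and takes 1/4.
Umeko is living and takes 1/4.
Isamu is living and takes 1/4.
Noboru predeceased; the 1/4 allotted to Noboru's branch passes to Noboru's issue by representation.
The 1/4 is divided into 2 equal shares of 1/8 among Kaede, Yori.
Kaede is living and takes 1/8.
Yori is living and takes 1/8.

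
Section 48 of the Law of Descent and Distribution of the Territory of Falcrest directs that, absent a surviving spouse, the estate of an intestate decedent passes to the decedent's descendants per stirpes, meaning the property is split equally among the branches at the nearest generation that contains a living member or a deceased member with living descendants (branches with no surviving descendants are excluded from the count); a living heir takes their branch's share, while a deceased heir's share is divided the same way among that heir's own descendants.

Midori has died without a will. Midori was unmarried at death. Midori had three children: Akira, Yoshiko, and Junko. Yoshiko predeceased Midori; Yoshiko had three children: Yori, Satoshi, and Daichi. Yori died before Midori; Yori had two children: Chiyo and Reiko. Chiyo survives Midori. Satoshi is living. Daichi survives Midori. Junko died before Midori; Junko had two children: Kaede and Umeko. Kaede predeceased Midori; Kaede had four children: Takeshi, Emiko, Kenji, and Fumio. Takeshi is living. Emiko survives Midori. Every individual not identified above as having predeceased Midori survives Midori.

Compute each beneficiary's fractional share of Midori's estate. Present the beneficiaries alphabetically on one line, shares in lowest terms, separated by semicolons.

Akira 1/3; Chiyo 1/18; Daichi 1/9; Emiko 1/24; Fumio 1/24; Kenji 1/24; Reiko 1/18; Satoshi 1/9; Takeshi 1/24; Umeko 1/6

There is no surviving spouse, so the entire estate passes to Midori's descendants per stirpes.
The estate is divided into 3 equal shares of 1/3 among Akira, Yoshiko, Junko.
Akira is living and takes 1/3.
Yoshiko predeceased; the 1/3 allotted to Yoshiko's branch passes to Yoshiko's issue by representation.
The 1/3 is divided into 3 equal shares of 1/9 among Yori, Satoshi, Daichi.
Yori predeceased; the 1/9 allotted to Yori's branch passes to Yori's issue by representation.
The 1/9 is divided into 2 equal shares of 1/18 among Chiyo, Reiko.
Chiyo is living and takes 1/18.
Reiko is living and takes 1/18.
Satoshi is living and takes 1/9.
Daichi is living and takes 1/9.
Junko predeceased; the 1/3 allotted to Junko's branch passes to Junko's issue by representation.
The 1/3 is divided into 2 equal shares of 1/6 among Kaede, Umeko.
Kaede predeceased; the 1/6 allotted to Kaede's branch passes to Kaede's issue by representation.
The 1/6 is divided into 4 equal shares of 1/24 among Takeshi, Emiko, Kenji, Fumio.
Takeshi is living and takes 1/24.
Emiko is living and takes 1/24.
Kenji is living and takes 1/24.
Fumio is living and takes 1/24.
Umeko is living and takes 1/6.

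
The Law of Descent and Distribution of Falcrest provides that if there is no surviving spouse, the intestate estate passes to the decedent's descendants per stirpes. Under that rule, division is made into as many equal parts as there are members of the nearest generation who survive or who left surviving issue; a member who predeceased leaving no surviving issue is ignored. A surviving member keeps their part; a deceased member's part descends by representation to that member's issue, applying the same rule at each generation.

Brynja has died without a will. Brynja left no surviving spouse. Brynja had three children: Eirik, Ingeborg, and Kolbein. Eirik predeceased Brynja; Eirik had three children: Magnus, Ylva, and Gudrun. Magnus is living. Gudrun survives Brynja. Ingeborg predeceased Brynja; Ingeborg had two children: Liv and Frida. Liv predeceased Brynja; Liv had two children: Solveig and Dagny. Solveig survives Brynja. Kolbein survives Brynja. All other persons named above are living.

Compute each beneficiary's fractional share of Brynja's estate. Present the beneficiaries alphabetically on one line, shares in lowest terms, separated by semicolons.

Dagny 1/12; Frida 1/6; Gudrun 1/9; Kolbein 1/3; Magnus 1/9; Solveig 1/12; Ylva 1/9

There is no surviving spouse, so the entire estate passes to Brynja's descendants per stirpes.
The estate is divided into 3 equal shares of 1/3 among Eirik, Ingeborg, Kolbein.
Eirik predeceased; the 1/3 allotted to Eirik's branch passes to Eirik's issue by representation.
The 1/3 is divided into 3 equal shares of 1/9 among Magnus, Ylva, Gudrun.
Magnus is living and takes 1/9.
Ylva is living and takes 1/9.
Gudrun is living and takes 1/9.
Ingeborg predeceased; the 1/3 allotted to Ingeborg's branch passes to Ingeborg's issue by representation.
The 1/3 is divided into 2 equal shares of 1/6 among Liv, Frida.
Liv predeceased; the 1/6 allotted to Liv's branch passes to Liv's issue by representation.
The 1/6 is divided into 2 equal shares of 1/12 among Solveig, Dagny.
Solveig is living and takes 1/12.
Dagny is living and takes 1/12.
Frida is living and takes 1/6.
Kolbein is living and takes 1/3.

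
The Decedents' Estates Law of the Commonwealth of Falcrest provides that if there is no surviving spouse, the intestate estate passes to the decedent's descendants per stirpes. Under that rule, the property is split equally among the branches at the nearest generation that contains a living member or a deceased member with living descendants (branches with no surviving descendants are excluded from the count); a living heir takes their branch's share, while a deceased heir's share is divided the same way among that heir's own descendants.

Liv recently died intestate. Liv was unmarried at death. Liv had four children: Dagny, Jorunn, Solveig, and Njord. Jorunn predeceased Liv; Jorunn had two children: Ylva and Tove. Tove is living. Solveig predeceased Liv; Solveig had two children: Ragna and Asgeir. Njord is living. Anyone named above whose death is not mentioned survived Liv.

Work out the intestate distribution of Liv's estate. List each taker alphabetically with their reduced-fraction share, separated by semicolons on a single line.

Asgeir 1/8; Dagny 1/4; Njord 1/4; Ragna 1/8; Tove 1/8; Ylva 1/8

There is no surviving spouse, so the entire estate passes to Liv's descendants per stirpes.
The estate is divided into 4 equal shares of 1/4 among Dagny, Jorunn, Solveig, Njord.
Dagny is living and takes 1/4.
Jorunn predeceased; the 1/4 allotted to Jorunn's branch passes to Jorunn's issue by representation.
The 1/4 is divided into 2 equal shares of 1/8 among Ylva, Tove.
Ylva is living and takes 1/8.
Tove is living and takes 1/8.
Solveig predeceased; the 1/4 allotted to Solveig's branch passes to Solveig's issue by representation.
The 1/4 is divided into 2 equal shares of 1/8 among Ragna, Asgeir.
Ragna is living and takes 1/8.
Asgeir is living and takes 1/8.
Njord is living and takes 1/4.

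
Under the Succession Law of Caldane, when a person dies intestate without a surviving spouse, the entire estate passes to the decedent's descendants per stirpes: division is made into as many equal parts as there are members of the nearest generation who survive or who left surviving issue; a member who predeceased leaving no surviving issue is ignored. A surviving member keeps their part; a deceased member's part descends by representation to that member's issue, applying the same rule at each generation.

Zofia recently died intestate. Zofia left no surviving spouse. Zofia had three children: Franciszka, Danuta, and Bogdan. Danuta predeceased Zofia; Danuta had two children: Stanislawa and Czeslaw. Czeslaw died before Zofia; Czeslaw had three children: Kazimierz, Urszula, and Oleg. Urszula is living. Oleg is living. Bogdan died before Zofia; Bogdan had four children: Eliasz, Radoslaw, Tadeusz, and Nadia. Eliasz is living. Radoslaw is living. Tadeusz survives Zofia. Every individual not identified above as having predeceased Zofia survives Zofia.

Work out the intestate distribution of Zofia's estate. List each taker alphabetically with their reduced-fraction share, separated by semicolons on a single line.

Eliasz 1/12; Franciszka 1/3; Kazimierz 1/18; Nadia 1/12; Oleg 1/18; Radoslaw 1/12; Stanislawa 1/6; Tadeusz 1/12; Urszula 1/18

There is no surviving spouse, so the entire estate passes to Zofia's descendants per stirpes.
The estate is divided into 3 equal shares of 1/3 among Franciszka, Danuta, Bogdan.
Franciszka is living and takes 1/3.
Danuta predeceased; the 1/3 allotted to Danuta's branch passes to Danuta's issue by representation.
The 1/3 is divided into 2 equal shares of 1/6 among Stanislawa, Czeslaw.
Stanislawa is living and takes 1/6.
Czeslaw predeceased; the 1/6 allotted to Czeslaw's branch passes to Czeslaw's issue by representation.
The 1/6 is divided into 3 equal shares of 1/18 among Kazimierz, Urszula, Oleg.
Kazimierz is living and takes 1/18.
Urszula is living and takes 1/18.
Oleg is living and takes 1/18.
Bogdan predeceased; the 1/3 allotted to Bogdan's branch passes to Bogdan's issue by representation.
The 1/3 is divided into 4 equal shares of 1/12 among Eliasz, Radoslaw, Tadeusz, Nadia.
Eliasz is living and takes 1/12.
Radoslaw is living and takes 1/12.
Tadeusz is living and takes 1/12.
Nadia is living and takes 1/12.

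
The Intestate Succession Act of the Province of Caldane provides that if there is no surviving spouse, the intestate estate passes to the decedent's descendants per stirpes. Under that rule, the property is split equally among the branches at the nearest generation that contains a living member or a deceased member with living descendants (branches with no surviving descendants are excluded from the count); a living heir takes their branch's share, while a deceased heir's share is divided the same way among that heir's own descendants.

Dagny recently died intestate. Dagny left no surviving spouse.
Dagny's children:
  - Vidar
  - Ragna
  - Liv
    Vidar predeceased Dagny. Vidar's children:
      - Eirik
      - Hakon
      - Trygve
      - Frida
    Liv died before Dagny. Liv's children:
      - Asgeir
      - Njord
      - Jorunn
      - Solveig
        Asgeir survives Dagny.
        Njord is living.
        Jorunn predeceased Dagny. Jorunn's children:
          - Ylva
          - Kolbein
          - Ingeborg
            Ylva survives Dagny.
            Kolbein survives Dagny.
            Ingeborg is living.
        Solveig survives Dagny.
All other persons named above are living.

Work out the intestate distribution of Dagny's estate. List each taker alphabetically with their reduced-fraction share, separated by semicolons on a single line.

Asgeir 1/12; Eirik 1/12; Frida 1/12; Hakon 1/12; Ingeborg 1/36; Kolbein 1/36; Njord 1/12; Ragna 1/3; Solveig 1/12; Trygve 1/12; Ylva 1/36

There is no surviving spouse, so the entire estate passes to Dagny's descendants per stirpes.
The estate is divided into 3 equal shares of 1/3 among Vidar, Ragna, Liv.
Vidar predeceased; the 1/3 allotted to Vidar's branch passes to Vidar's issue by representation.
The 1/3 is divided into 4 equal shares of 1/12 among Eirik, Hakon, Trygve, Frida.
Eirik is living and takes 1/12.
Hakon is living and takes 1/12.
Trygve is living and takes 1/12.
Frida is living and takes 1/12.
Ragna is living and takes 1/3.
Liv predeceased; the 1/3 allotted to Liv's branch passes to Liv's issue by representation.
The 1/3 is divided into 4 equal shares of 1/12 among Asgeir, Njord, Jorunn, Solveig.
Asgeir is living and takes 1/12.
Njord is living and takes 1/12.
Jorunn predeceased; the 1/12 allotted to Jorunn's branch passes to Jorunn's issue by representation.
The 1/12 is divided into 3 equal shares of 1/36 among Ylva, Kolbein, Ingeborg.
Ylva is living and takes 1/36.
Kolbein is living and takes 1/36.
Ingeborg is living and takes 1/36.
Solveig is living and takes 1/12.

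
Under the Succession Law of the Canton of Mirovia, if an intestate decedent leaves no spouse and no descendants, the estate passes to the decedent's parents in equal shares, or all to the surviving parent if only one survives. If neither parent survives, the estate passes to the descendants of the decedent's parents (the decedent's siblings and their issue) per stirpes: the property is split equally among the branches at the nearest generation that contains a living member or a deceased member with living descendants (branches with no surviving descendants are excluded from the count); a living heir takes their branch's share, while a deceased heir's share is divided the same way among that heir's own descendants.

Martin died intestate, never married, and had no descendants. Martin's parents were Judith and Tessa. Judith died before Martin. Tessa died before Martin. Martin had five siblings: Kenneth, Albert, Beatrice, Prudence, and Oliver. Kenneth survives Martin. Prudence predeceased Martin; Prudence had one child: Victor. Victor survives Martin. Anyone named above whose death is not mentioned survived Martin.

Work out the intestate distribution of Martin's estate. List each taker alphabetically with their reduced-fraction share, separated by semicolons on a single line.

Neither parent survives and there are no descendants, so the estate passes to Martin's siblings and their issue per stirpes.
The estate is divided into 5 equal shares of 1/5 among Kenneth, Albert, Beatrice, Prudence, Oliver.
Kenneth is living and takes 1/5.
Albert is living and takes 1/5.
Beatrice is living and takes 1/5.
Prudence predeceased; the 1/5 allotted to Prudence's branch passes to Prudence's issue by representation.
Victor is the sole taker at this level and receives the full 1/5.
Oliver is living and takes 1/5.

Albert 1/5; Beatrice 1/5; Kenneth 1/5; Oliver 1/5; Victor 1/5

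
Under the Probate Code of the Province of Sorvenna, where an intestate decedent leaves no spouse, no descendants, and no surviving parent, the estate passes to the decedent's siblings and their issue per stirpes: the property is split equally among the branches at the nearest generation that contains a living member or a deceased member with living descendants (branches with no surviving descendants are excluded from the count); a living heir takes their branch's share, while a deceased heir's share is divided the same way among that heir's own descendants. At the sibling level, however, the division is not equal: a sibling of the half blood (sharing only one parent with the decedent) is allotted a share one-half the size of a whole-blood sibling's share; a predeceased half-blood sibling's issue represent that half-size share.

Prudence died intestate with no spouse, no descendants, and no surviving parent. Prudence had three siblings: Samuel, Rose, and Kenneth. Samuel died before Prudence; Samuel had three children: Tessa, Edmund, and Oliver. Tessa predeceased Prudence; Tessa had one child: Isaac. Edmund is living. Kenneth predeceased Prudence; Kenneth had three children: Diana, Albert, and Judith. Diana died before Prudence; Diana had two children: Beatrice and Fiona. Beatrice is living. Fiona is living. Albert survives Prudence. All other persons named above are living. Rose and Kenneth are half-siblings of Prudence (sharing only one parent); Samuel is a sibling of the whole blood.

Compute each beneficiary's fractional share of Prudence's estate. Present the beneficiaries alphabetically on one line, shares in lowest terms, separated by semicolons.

No spouse, descendants, or parent survives, so the estate passes to Prudence's siblings per stirpes.
Half-blood siblings count for one-half the weight of whole-blood siblings at the initial division.
Dividing 1 in proportion to weights (total weight 2): Samuel (weight 1) → 1/2; Rose (weight 1/2) → 1/4; Kenneth (weight 1/2) → 1/4.
Samuel predeceased; the 1/2 allotted to Samuel's branch passes to Samuel's issue by representation.
The 1/2 is divided into 3 equal shares of 1/6 among Tessa, Edmund, Oliver.
Tessa predeceased; the 1/6 allotted to Tessa's branch passes to Tessa's issue by representation.
Isaac is the sole taker at this level and receives the full 1/6.
Edmund is living and takes 1/6.
Oliver is living and takes 1/6.
Rose is living and takes 1/4.
Kenneth predeceased; the 1/4 allotted to Kenneth's branch passes to Kenneth's issue by representation.
The 1/4 is divided into 3 equal shares of 1/12 among Diana, Albert, Judith.
Diana predeceased; the 1/12 allotted to Diana's branch passes to Diana's issue by representation.
The 1/12 is divided into 2 equal shares of 1/24 among Beatrice, Fiona.
Beatrice is living and takes 1/24.
Fiona is living and takes 1/24.
Albert is living and takes 1/12.
Judith is living and takes 1/12.

Albert 1/12; Beatrice 1/24; Edmund 1/6; Fiona 1/24; Isaac 1/6; Judith 1/12; Oliver 1/6; Rose 1/4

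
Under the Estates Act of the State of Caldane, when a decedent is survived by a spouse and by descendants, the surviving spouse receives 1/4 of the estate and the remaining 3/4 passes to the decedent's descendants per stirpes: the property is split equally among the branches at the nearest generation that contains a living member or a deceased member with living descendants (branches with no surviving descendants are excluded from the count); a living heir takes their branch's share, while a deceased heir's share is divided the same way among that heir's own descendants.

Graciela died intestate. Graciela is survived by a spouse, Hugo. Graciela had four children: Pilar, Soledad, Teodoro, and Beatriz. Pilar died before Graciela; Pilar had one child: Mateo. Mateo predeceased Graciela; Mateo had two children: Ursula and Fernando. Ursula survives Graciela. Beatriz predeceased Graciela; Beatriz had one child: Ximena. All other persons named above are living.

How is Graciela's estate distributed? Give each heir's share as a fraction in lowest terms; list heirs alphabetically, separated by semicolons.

Hugo, as surviving spouse, takes 1/4.
The remaining 3/4 passes to Graciela's descendants per stirpes.
The 3/4 is divided into 4 equal shares of 3/16 among Pilar, Soledad, Teodoro, Beatriz.
Pilar predeceased; the 3/16 allotted to Pilar's branch passes to Pilar's issue by representation.
Mateo's line is the sole branch at this level, so the full 3/16 passes to Mateo's issue by representation.
The 3/16 is divided into 2 equal shares of 3/32 among Ursula, Fernando.
Ursula is living and takes 3/32.
Fernando is living and takes 3/32.
Soledad is living and takes 3/16.
Teodoro is living and takes 3/16.
Beatriz predeceased; the 3/16 allotted to Beatriz's branch passes to Beatriz's issue by representation.
Ximena is the sole taker at this level and receives the full 3/16.

Fernando 3/32; Hugo 1/4; Soledad 3/16; Teodoro 3/16; Ursula 3/32; Ximena 3/16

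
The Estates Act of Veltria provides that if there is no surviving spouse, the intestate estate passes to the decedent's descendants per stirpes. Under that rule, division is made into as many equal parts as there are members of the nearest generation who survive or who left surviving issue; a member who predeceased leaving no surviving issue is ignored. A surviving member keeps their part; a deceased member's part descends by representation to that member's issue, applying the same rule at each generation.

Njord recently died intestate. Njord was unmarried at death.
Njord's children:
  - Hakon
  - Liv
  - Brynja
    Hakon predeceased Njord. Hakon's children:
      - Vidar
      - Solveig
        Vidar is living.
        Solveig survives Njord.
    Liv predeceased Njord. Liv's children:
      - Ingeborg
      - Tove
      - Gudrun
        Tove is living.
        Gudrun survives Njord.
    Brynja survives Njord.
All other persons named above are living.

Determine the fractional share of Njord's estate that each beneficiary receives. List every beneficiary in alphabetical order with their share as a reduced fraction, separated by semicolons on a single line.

There is no surviving spouse, so the entire estate passes to Njord's descendants per stirpes.
The estate is divided into 3 equal shares of 1/3 among Hakon, Liv, Brynja.
Hakon predeceased; the 1/3 allotted to Hakon's branch passes to Hakon's issue by representation.
The 1/3 is divided into 2 equal shares of 1/6 among Vidar, Solveig.
Vidar is living and takes 1/6.
Solveig is living and takes 1/6.
Liv predeceased; the 1/3 allotted to Liv's branch passes to Liv's issue by representation.
The 1/3 is divided into 3 equal shares of 1/9 among Ingeborg, Tove, Gudrun.
Ingeborg is living and takes 1/9.
Tove is living and takes 1/9.
Gudrun is living and takes 1/9.
Brynja is living and takes 1/3.

Brynja 1/3; Gudrun 1/9; Ingeborg 1/9; Solveig 1/6; Tove 1/9; Vidar 1/6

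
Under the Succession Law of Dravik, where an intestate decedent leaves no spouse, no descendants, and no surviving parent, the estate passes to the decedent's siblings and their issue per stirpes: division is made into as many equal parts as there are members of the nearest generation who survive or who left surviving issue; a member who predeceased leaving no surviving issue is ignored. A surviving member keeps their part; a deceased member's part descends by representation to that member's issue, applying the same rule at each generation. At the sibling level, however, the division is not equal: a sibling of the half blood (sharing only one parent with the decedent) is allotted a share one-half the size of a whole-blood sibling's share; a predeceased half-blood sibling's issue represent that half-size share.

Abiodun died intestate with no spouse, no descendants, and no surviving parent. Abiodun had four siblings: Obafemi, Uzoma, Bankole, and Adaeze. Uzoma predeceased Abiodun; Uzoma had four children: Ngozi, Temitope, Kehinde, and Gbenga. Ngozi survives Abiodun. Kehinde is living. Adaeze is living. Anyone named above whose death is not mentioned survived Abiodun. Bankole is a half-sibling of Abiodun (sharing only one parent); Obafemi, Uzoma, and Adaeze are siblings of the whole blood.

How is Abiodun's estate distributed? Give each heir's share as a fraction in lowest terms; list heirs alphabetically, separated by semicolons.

No spouse, descendants, or parent survives, so the estate passes to Abiodun's siblings per stirpes.
Half-blood siblings count for one-half the weight of whole-blood siblings at the initial division.
Dividing 1 in proportion to weights (total weight 7/2): Obafemi (weight 1) → 2/7; Uzoma (weight 1) → 2/7; Bankole (weight 1/2) → 1/7; Adaeze (weight 1) → 2/7.
Obafemi is living and takes 2/7.
Uzoma predeceased; the 2/7 allotted to Uzoma's branch passes to Uzoma's issue by representation.
The 2/7 is divided into 4 equal shares of 1/14 among Ngozi, Temitope, Kehinde, Gbenga.
Ngozi is living and takes 1/14.
Temitope is living and takes 1/14.
Kehinde is living and takes 1/14.
Gbenga is living and takes 1/14.
Bankole is living and takes 1/7.
Adaeze is living and takes 2/7.

Adaeze 2/7; Bankole 1/7; Gbenga 1/14; Kehinde 1/14; Ngozi 1/14; Obafemi 2/7; Temitope 1/14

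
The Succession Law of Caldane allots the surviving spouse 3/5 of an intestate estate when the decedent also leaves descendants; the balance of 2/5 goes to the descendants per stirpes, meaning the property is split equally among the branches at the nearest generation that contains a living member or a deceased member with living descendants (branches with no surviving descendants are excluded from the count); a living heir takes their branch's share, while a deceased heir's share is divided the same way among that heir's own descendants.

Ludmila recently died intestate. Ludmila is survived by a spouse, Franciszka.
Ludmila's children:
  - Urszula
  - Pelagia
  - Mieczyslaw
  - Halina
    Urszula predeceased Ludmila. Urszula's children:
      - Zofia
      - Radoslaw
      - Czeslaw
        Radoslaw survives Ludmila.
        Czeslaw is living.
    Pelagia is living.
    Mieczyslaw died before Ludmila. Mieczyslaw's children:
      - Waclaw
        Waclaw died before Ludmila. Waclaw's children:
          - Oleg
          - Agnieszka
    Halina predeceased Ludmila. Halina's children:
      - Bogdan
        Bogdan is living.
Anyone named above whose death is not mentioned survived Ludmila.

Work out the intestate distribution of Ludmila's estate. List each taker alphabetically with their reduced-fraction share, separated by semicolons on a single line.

Agnieszka 1/20; Bogdan 1/10; Czeslaw 1/30; Franciszka 3/5; Oleg 1/20; Pelagia 1/10; Radoslaw 1/30; Zofia 1/30

Franciszka, as surviving spouse, takes 3/5.
The remaining 2/5 passes to Ludmila's descendants per stirpes.
The 2/5 is divided into 4 equal shares of 1/10 among Urszula, Pelagia, Mieczyslaw, Halina.
Urszula predeceased; the 1/10 allotted to Urszula's branch passes to Urszula's issue by representation.
The 1/10 is divided into 3 equal shares of 1/30 among Zofia, Radoslaw, Czeslaw.
Zofia is living and takes 1/30.
Radoslaw is living and takes 1/30.
Czeslaw is living and takes 1/30.
Pelagia is living and takes 1/10.
Mieczyslaw predeceased; the 1/10 allotted to Mieczyslaw's branch passes to Mieczyslaw's issue by representation.
Waclaw's line is the sole branch at this level, so the full 1/10 passes to Waclaw's issue by representation.
The 1/10 is divided into 2 equal shares of 1/20 among Oleg, Agnieszka.
Oleg is living and takes 1/20.
Agnieszka is living and takes 1/20.
Halina predeceased; the 1/10 allotted to Halina's branch passes to Halina's issue by representation.
Bogdan is the sole taker at this level and receives the full 1/10.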